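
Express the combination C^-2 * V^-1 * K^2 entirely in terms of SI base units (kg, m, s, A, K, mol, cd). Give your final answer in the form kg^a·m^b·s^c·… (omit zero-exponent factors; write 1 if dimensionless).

kg⁻¹·m⁻²·s·A⁻¹·K²

C = A·s = s·A (charge = current × time).
So C⁻² = s⁻²·A⁻².
V = W/A (potential = power per current),
    = kg·m²·s⁻³·A⁻¹.
So V⁻¹ = kg⁻¹·m⁻²·s³·A.
Combining: C⁻²·V⁻¹·K² = (s⁻²·A⁻²) · (kg⁻¹·m⁻²·s³·A) · K² = kg⁻¹·m⁻²·s·A⁻¹·K².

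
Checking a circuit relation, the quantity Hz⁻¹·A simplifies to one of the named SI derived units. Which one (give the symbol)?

Hz = 1/s = s⁻¹ (frequency is cycles per second).
So Hz⁻¹ = s.
Combining: Hz⁻¹·A = s · A = s·A.
s·A is the base-SI form of the coulomb.

C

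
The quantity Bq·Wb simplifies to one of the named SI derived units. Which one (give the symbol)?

V

Bq = s⁻¹.
Wb = kg·m²·s⁻²·A⁻¹.
Combining: Bq·Wb = s⁻¹ · (kg·m²·s⁻²·A⁻¹) = kg·m²·s⁻³·A⁻¹.
kg·m²·s⁻³·A⁻¹ is the base-SI form of the volt.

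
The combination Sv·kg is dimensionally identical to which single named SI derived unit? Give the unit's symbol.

J

Sv = m²·s⁻².
Combining: Sv·kg = (m²·s⁻²) · kg = kg·m²·s⁻².
kg·m²·s⁻² is the base-SI form of the joule.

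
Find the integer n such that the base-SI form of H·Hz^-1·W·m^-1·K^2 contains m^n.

3

H = Wb/A (inductance = flux per current),
    = kg·m²·s⁻²·A⁻².
Hz = 1/s = s⁻¹ (frequency is cycles per second).
So Hz⁻¹ = s.
W = J/s (power = energy per time),
    = kg·m²·s⁻³.
Combining: H·Hz⁻¹·W·m⁻¹·K² = (kg·m²·s⁻²·A⁻²) · s · (kg·m²·s⁻³) · m⁻¹ · K² = kg²·m³·s⁻⁴·A⁻²·K².
The exponent of m is 3.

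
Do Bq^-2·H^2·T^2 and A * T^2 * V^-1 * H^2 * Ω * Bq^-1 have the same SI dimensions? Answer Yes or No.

Left side:
  Bq = 1/s = s⁻¹ (activity is decays per second).
  So Bq⁻² = s².
  H = Wb/A (inductance = flux per current),
      = kg·m²·s⁻²·A⁻².
  So H² = kg²·m⁴·s⁻⁴·A⁻⁴.
  T = Wb/m² (flux density = flux per area),
      = kg·s⁻²·A⁻¹.
  So T² = kg²·s⁻⁴·A⁻².
  Combining: Bq⁻²·H²·T² = s² · (kg²·m⁴·s⁻⁴·A⁻⁴) · (kg²·s⁻⁴·A⁻²) = kg⁴·m⁴·s⁻⁶·A⁻⁶.
Right side:
  T = Wb/m² (flux density = flux per area),
      = kg·s⁻²·A⁻¹.
  So T² = kg²·s⁻⁴·A⁻².
  V = W/A (potential = power per current),
      = kg·m²·s⁻³·A⁻¹.
  So V⁻¹ = kg⁻¹·m⁻²·s³·A.
  H = Wb/A (inductance = flux per current),
      = kg·m²·s⁻²·A⁻².
  So H² = kg²·m⁴·s⁻⁴·A⁻⁴.
  Ω = V/A (resistance = voltage per current),
      = kg·m²·s⁻³·A⁻².
  Bq = 1/s = s⁻¹ (activity is decays per second).
  So Bq⁻¹ = s.
  Combining: A·T²·V⁻¹·H²·Ω·Bq⁻¹ = A · (kg²·s⁻⁴·A⁻²) · (kg⁻¹·m⁻²·s³·A) · (kg²·m⁴·s⁻⁴·A⁻⁴) · (kg·m²·s⁻³·A⁻²) · s = kg⁴·m⁴·s⁻⁷·A⁻⁶.
Left is kg⁴·m⁴·s⁻⁶·A⁻⁶; right is kg⁴·m⁴·s⁻⁷·A⁻⁶ — different.

No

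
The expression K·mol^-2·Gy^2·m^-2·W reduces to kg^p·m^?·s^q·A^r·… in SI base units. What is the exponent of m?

Gy = m²·s⁻².
So Gy² = m⁴·s⁻⁴.
W = kg·m²·s⁻³.
Combining: K·mol⁻²·Gy²·m⁻²·W = K · mol⁻² · (m⁴·s⁻⁴) · m⁻² · (kg·m²·s⁻³) = kg·m⁴·s⁻⁷·K·mol⁻².
The exponent of m is 4.

4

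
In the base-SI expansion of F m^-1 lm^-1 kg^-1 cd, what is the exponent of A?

2

F = kg⁻¹·m⁻²·s⁴·A².
lm = cd.
So lm⁻¹ = cd⁻¹.
Combining: F·m⁻¹·lm⁻¹·kg⁻¹·cd = (kg⁻¹·m⁻²·s⁴·A²) · m⁻¹ · cd⁻¹ · kg⁻¹ · cd = kg⁻²·m⁻³·s⁴·A².
The exponent of A is 2.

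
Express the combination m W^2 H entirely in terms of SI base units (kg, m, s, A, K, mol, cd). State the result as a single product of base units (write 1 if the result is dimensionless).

W = kg·m²·s⁻³.
So W² = kg²·m⁴·s⁻⁶.
H = kg·m²·s⁻²·A⁻².
Combining: m·W²·H = m · (kg²·m⁴·s⁻⁶) · (kg·m²·s⁻²·A⁻²) = kg³·m⁷·s⁻⁸·A⁻².

kg³·m⁷·s⁻⁸·A⁻²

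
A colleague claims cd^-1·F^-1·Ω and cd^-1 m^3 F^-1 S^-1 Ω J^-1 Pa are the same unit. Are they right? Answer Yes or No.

No

Left side:
  F = kg⁻¹·m⁻²·s⁴·A².
  So F⁻¹ = kg·m²·s⁻⁴·A⁻².
  Ω = kg·m²·s⁻³·A⁻².
  Combining: cd⁻¹·F⁻¹·Ω = cd⁻¹ · (kg·m²·s⁻⁴·A⁻²) · (kg·m²·s⁻³·A⁻²) = kg²·m⁴·s⁻⁷·A⁻⁴·cd⁻¹.
Right side:
  F = C/V (capacitance = charge per voltage),
      = A·s/(kg·m²·s⁻³·A⁻¹) (substituting C and V),
      = kg⁻¹·m⁻²·s⁴·A².
  So F⁻¹ = kg·m²·s⁻⁴·A⁻².
  S = 1/Ω (conductance is reciprocal resistance),
      = kg⁻¹·m⁻²·s³·A².
  So S⁻¹ = kg·m²·s⁻³·A⁻².
  Ω = V/A (resistance = voltage per current),
      = kg·m²·s⁻³·A⁻².
  J = N·m (work = force × distance),
      = kg·m²·s⁻².
  So J⁻¹ = kg⁻¹·m⁻²·s².
  Pa = N/m² (pressure = force per area),
      = kg·m⁻¹·s⁻².
  Combining: cd⁻¹·m³·F⁻¹·S⁻¹·Ω·J⁻¹·Pa = cd⁻¹ · m³ · (kg·m²·s⁻⁴·A⁻²) · (kg·m²·s⁻³·A⁻²) · (kg·m²·s⁻³·A⁻²) · (kg⁻¹·m⁻²·s²) · (kg·m⁻¹·s⁻²) = kg³·m⁶·s⁻¹⁰·A⁻⁶·cd⁻¹.
Left is kg²·m⁴·s⁻⁷·A⁻⁴·cd⁻¹; right is kg³·m⁶·s⁻¹⁰·A⁻⁶·cd⁻¹ — different.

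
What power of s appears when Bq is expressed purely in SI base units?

Bq = 1/s = s⁻¹ (activity is decays per second).
The exponent of s is -1.

-1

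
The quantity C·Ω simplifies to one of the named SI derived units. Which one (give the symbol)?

Wb

C = A·s = s·A (charge = current × time).
Ω = V/A (resistance = voltage per current),
    = kg·m²·s⁻³·A⁻².
Combining: C·Ω = (s·A) · (kg·m²·s⁻³·A⁻²) = kg·m²·s⁻²·A⁻¹.
kg·m²·s⁻²·A⁻¹ is the base-SI form of the weber.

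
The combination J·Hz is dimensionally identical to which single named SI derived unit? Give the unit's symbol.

J = N·m (work = force × distance),
    = kg·m²·s⁻².
Hz = 1/s = s⁻¹ (frequency is cycles per second).
Combining: J·Hz = (kg·m²·s⁻²) · s⁻¹ = kg·m²·s⁻³.
kg·m²·s⁻³ is the base-SI form of the watt.

W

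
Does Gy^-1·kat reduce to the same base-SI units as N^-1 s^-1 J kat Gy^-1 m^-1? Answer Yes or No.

No

Left side:
  Gy = J/kg (absorbed dose = energy per mass),
      = m²·s⁻².
  So Gy⁻¹ = m⁻²·s².
  kat = mol/s = s⁻¹·mol (catalytic activity).
  Combining: Gy⁻¹·kat = (m⁻²·s²) · (s⁻¹·mol) = m⁻²·s·mol.
Right side:
  N = kg·m/s² = kg·m·s⁻² (force = mass × acceleration).
  So N⁻¹ = kg⁻¹·m⁻¹·s².
  J = N·m (work = force × distance),
      = kg·m²·s⁻².
  kat = mol/s = s⁻¹·mol (catalytic activity).
  Gy = J/kg (absorbed dose = energy per mass),
      = m²·s⁻².
  So Gy⁻¹ = m⁻²·s².
  Combining: N⁻¹·s⁻¹·J·kat·Gy⁻¹·m⁻¹ = (kg⁻¹·m⁻¹·s²) · s⁻¹ · (kg·m²·s⁻²) · (s⁻¹·mol) · (m⁻²·s²) · m⁻¹ = m⁻²·mol.
Left is m⁻²·s·mol; right is m⁻²·mol — different.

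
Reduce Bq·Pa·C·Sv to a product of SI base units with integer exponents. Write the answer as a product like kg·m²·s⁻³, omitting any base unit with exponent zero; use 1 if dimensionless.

kg·m·s⁻⁴·A

Bq = 1/s = s⁻¹ (activity is decays per second).
Pa = N/m² (pressure = force per area),
    = kg·m⁻¹·s⁻².
C = A·s = s·A (charge = current × time).
Sv = J/kg (equivalent dose = energy per mass),
    = m²·s⁻².
Combining: Bq·Pa·C·Sv = s⁻¹ · (kg·m⁻¹·s⁻²) · (s·A) · (m²·s⁻²) = kg·m·s⁻⁴·A.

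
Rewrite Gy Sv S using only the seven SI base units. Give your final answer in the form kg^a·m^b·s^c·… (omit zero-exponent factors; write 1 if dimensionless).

Gy = J/kg (absorbed dose = energy per mass),
    = m²·s⁻².
Sv = J/kg (equivalent dose = energy per mass),
    = m²·s⁻².
S = 1/Ω (conductance is reciprocal resistance),
    = kg⁻¹·m⁻²·s³·A².
Combining: Gy·Sv·S = (m²·s⁻²) · (m²·s⁻²) · (kg⁻¹·m⁻²·s³·A²) = kg⁻¹·m²·s⁻¹·A².

kg⁻¹·m²·s⁻¹·A²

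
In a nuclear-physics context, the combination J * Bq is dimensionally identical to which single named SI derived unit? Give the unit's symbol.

J = N·m (work = force × distance),
    = kg·m²·s⁻².
Bq = 1/s = s⁻¹ (activity is decays per second).
Combining: J·Bq = (kg·m²·s⁻²) · s⁻¹ = kg·m²·s⁻³.
kg·m²·s⁻³ is the base-SI form of the watt.

W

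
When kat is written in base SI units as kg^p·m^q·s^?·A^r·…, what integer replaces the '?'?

-1

kat = mol/s = s⁻¹·mol (catalytic activity).
The exponent of s is -1.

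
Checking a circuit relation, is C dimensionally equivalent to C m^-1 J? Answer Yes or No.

Left side:
  C = A·s = s·A (charge = current × time).
Right side:
  C = A·s = s·A (charge = current × time).
  J = N·m (work = force × distance),
      = kg·m²·s⁻².
  Combining: C·m⁻¹·J = (s·A) · m⁻¹ · (kg·m²·s⁻²) = kg·m·s⁻¹·A.
Left is s·A; right is kg·m·s⁻¹·A — different.

No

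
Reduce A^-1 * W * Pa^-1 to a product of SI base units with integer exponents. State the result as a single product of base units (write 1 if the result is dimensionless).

W = J/s (power = energy per time),
    = kg·m²·s⁻³.
Pa = N/m² (pressure = force per area),
    = kg·m⁻¹·s⁻².
So Pa⁻¹ = kg⁻¹·m·s².
Combining: A⁻¹·W·Pa⁻¹ = A⁻¹ · (kg·m²·s⁻³) · (kg⁻¹·m·s²) = m³·s⁻¹·A⁻¹.

m³·s⁻¹·A⁻¹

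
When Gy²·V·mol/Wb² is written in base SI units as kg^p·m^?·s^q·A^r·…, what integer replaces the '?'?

Gy = m²·s⁻².
So Gy² = m⁴·s⁻⁴.
Wb = kg·m²·s⁻²·A⁻¹.
So Wb⁻² = kg⁻²·m⁻⁴·s⁴·A².
V = kg·m²·s⁻³·A⁻¹.
Combining: Gy²·Wb⁻²·V·mol = (m⁴·s⁻⁴) · (kg⁻²·m⁻⁴·s⁴·A²) · (kg·m²·s⁻³·A⁻¹) · mol = kg⁻¹·m²·s⁻³·A·mol.
The exponent of m is 2.

2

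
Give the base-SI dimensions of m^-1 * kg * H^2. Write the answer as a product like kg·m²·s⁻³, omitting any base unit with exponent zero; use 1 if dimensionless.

kg³·m³·s⁻⁴·A⁻⁴

H = Wb/A (inductance = flux per current),
    = kg·m²·s⁻²·A⁻².
So H² = kg²·m⁴·s⁻⁴·A⁻⁴.
Combining: m⁻¹·kg·H² = m⁻¹ · kg · (kg²·m⁴·s⁻⁴·A⁻⁴) = kg³·m³·s⁻⁴·A⁻⁴.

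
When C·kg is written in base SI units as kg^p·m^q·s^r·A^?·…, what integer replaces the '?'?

1

C = A·s = s·A (charge = current × time).
Combining: C·kg = (s·A) · kg = kg·s·A.
The exponent of A is 1.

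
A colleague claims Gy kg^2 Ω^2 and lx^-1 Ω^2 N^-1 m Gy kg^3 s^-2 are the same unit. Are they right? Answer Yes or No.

No

Left side:
  Gy = J/kg (absorbed dose = energy per mass),
      = m²·s⁻².
  Ω = V/A (resistance = voltage per current),
      = kg·m²·s⁻³·A⁻².
  So Ω² = kg²·m⁴·s⁻⁶·A⁻⁴.
  Combining: Gy·kg²·Ω² = (m²·s⁻²) · kg² · (kg²·m⁴·s⁻⁶·A⁻⁴) = kg⁴·m⁶·s⁻⁸·A⁻⁴.
Right side:
  lx = lm/m² (illuminance = luminous flux per area),
      = m⁻²·cd.
  So lx⁻¹ = m²·cd⁻¹.
  Ω = V/A (resistance = voltage per current),
      = kg·m²·s⁻³·A⁻².
  So Ω² = kg²·m⁴·s⁻⁶·A⁻⁴.
  N = kg·m/s² = kg·m·s⁻² (force = mass × acceleration).
  So N⁻¹ = kg⁻¹·m⁻¹·s².
  Gy = J/kg (absorbed dose = energy per mass),
      = m²·s⁻².
  Combining: lx⁻¹·Ω²·N⁻¹·m·Gy·kg³·s⁻² = (m²·cd⁻¹) · (kg²·m⁴·s⁻⁶·A⁻⁴) · (kg⁻¹·m⁻¹·s²) · m · (m²·s⁻²) · kg³ · s⁻² = kg⁴·m⁸·s⁻⁸·A⁻⁴·cd⁻¹.
Left is kg⁴·m⁶·s⁻⁸·A⁻⁴; right is kg⁴·m⁸·s⁻⁸·A⁻⁴·cd⁻¹ — different.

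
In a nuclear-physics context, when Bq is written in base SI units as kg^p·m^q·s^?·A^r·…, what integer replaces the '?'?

-1

Bq = 1/s = s⁻¹ (activity is decays per second).
The exponent of s is -1.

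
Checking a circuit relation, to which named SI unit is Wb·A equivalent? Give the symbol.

J

Wb = V·s (flux: a volt is a weber per second),
    = kg·m²·s⁻²·A⁻¹.
Combining: Wb·A = (kg·m²·s⁻²·A⁻¹) · A = kg·m²·s⁻².
kg·m²·s⁻² is the base-SI form of the joule.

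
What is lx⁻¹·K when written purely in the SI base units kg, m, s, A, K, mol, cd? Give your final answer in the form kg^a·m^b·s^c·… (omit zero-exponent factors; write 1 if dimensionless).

lx = lm/m² (illuminance = luminous flux per area),
    = m⁻²·cd.
So lx⁻¹ = m²·cd⁻¹.
Combining: lx⁻¹·K = (m²·cd⁻¹) · K = m²·K·cd⁻¹.

m²·K·cd⁻¹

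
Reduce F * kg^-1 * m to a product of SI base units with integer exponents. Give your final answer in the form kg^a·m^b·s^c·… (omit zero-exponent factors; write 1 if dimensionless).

kg⁻²·m⁻¹·s⁴·A²

F = kg⁻¹·m⁻²·s⁴·A².
Combining: F·kg⁻¹·m = (kg⁻¹·m⁻²·s⁴·A²) · kg⁻¹ · m = kg⁻²·m⁻¹·s⁴·A².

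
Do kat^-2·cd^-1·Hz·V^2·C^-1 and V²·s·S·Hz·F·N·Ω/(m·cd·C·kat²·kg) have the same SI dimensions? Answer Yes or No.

No

Left side:
  kat = mol/s = s⁻¹·mol (catalytic activity).
  So kat⁻² = s²·mol⁻².
  Hz = 1/s = s⁻¹ (frequency is cycles per second).
  V = W/A (potential = power per current),
      = kg·m²·s⁻³·A⁻¹.
  So V² = kg²·m⁴·s⁻⁶·A⁻².
  C = A·s = s·A (charge = current × time).
  So C⁻¹ = s⁻¹·A⁻¹.
  Combining: kat⁻²·cd⁻¹·Hz·V²·C⁻¹ = (s²·mol⁻²) · cd⁻¹ · s⁻¹ · (kg²·m⁴·s⁻⁶·A⁻²) · (s⁻¹·A⁻¹) = kg²·m⁴·s⁻⁶·A⁻³·mol⁻²·cd⁻¹.
Right side:
  C = s·A.
  So C⁻¹ = s⁻¹·A⁻¹.
  kat = s⁻¹·mol.
  So kat⁻² = s²·mol⁻².
  V = kg·m²·s⁻³·A⁻¹.
  So V² = kg²·m⁴·s⁻⁶·A⁻².
  S = kg⁻¹·m⁻²·s³·A².
  Hz = s⁻¹.
  F = kg⁻¹·m⁻²·s⁴·A².
  N = kg·m·s⁻².
  Ω = kg·m²·s⁻³·A⁻².
  Combining: m⁻¹·cd⁻¹·C⁻¹·kat⁻²·kg⁻¹·V²·s·S·Hz·F·N·Ω = m⁻¹ · cd⁻¹ · (s⁻¹·A⁻¹) · (s²·mol⁻²) · kg⁻¹ · (kg²·m⁴·s⁻⁶·A⁻²) · s · (kg⁻¹·m⁻²·s³·A²) · s⁻¹ · (kg⁻¹·m⁻²·s⁴·A²) · (kg·m·s⁻²) · (kg·m²·s⁻³·A⁻²) = kg·m²·s⁻³·A⁻¹·mol⁻²·cd⁻¹.
Left is kg²·m⁴·s⁻⁶·A⁻³·mol⁻²·cd⁻¹; right is kg·m²·s⁻³·A⁻¹·mol⁻²·cd⁻¹ — different.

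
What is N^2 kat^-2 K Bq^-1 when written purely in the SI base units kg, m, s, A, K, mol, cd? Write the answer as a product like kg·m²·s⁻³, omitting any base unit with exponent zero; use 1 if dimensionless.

N = kg·m/s² = kg·m·s⁻² (force = mass × acceleration).
So N² = kg²·m²·s⁻⁴.
kat = mol/s = s⁻¹·mol (catalytic activity).
So kat⁻² = s²·mol⁻².
Bq = 1/s = s⁻¹ (activity is decays per second).
So Bq⁻¹ = s.
Combining: N²·kat⁻²·K·Bq⁻¹ = (kg²·m²·s⁻⁴) · (s²·mol⁻²) · K · s = kg²·m²·s⁻¹·K·mol⁻².

kg²·m²·s⁻¹·K·mol⁻²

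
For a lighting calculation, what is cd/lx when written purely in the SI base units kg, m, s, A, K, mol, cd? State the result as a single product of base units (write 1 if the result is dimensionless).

m²

lx = lm/m² (illuminance = luminous flux per area),
    = m⁻²·cd.
So lx⁻¹ = m²·cd⁻¹.
Combining: lx⁻¹·cd = (m²·cd⁻¹) · cd = m².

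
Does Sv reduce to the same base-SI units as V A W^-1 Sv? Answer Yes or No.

Left side:
  Sv = J/kg (equivalent dose = energy per mass),
      = m²·s⁻².
Right side:
  V = W/A (potential = power per current),
      = kg·m²·s⁻³·A⁻¹.
  W = J/s (power = energy per time),
      = kg·m²·s⁻³.
  So W⁻¹ = kg⁻¹·m⁻²·s³.
  Sv = J/kg (equivalent dose = energy per mass),
      = m²·s⁻².
  Combining: V·A·W⁻¹·Sv = (kg·m²·s⁻³·A⁻¹) · A · (kg⁻¹·m⁻²·s³) · (m²·s⁻²) = m²·s⁻².
Both reduce to m²·s⁻².

Yes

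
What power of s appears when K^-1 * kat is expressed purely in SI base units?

-1

kat = mol/s = s⁻¹·mol (catalytic activity).
Combining: K⁻¹·kat = K⁻¹ · (s⁻¹·mol) = s⁻¹·K⁻¹·mol.
The exponent of s is -1.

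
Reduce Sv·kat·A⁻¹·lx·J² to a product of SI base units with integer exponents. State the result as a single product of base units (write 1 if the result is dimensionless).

kg²·m⁴·s⁻⁷·A⁻¹·mol·cd

Sv = m²·s⁻².
kat = s⁻¹·mol.
lx = m⁻²·cd.
J = kg·m²·s⁻².
So J² = kg²·m⁴·s⁻⁴.
Combining: Sv·kat·A⁻¹·lx·J² = (m²·s⁻²) · (s⁻¹·mol) · A⁻¹ · (m⁻²·cd) · (kg²·m⁴·s⁻⁴) = kg²·m⁴·s⁻⁷·A⁻¹·mol·cd.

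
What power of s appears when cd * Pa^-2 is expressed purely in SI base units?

Pa = kg·m⁻¹·s⁻².
So Pa⁻² = kg⁻²·m²·s⁴.
Combining: cd·Pa⁻² = cd · (kg⁻²·m²·s⁴) = kg⁻²·m²·s⁴·cd.
The exponent of s is 4.

4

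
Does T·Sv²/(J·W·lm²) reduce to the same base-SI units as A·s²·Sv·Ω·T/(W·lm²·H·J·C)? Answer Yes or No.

Left side:
  J = kg·m²·s⁻².
  So J⁻¹ = kg⁻¹·m⁻²·s².
  T = kg·s⁻²·A⁻¹.
  W = kg·m²·s⁻³.
  So W⁻¹ = kg⁻¹·m⁻²·s³.
  lm = cd.
  So lm⁻² = cd⁻².
  Sv = m²·s⁻².
  So Sv² = m⁴·s⁻⁴.
  Combining: J⁻¹·T·W⁻¹·lm⁻²·Sv² = (kg⁻¹·m⁻²·s²) · (kg·s⁻²·A⁻¹) · (kg⁻¹·m⁻²·s³) · cd⁻² · (m⁴·s⁻⁴) = kg⁻¹·s⁻¹·A⁻¹·cd⁻².
Right side:
  W = J/s (power = energy per time),
      = kg·m²·s⁻³.
  So W⁻¹ = kg⁻¹·m⁻²·s³.
  lm = cd·sr = cd (luminous flux; sr is dimensionless).
  So lm⁻² = cd⁻².
  H = Wb/A (inductance = flux per current),
      = kg·m²·s⁻²·A⁻².
  So H⁻¹ = kg⁻¹·m⁻²·s²·A².
  Sv = J/kg (equivalent dose = energy per mass),
      = m²·s⁻².
  J = N·m (work = force × distance),
      = kg·m²·s⁻².
  So J⁻¹ = kg⁻¹·m⁻²·s².
  Ω = V/A (resistance = voltage per current),
      = kg·m²·s⁻³·A⁻².
  T = Wb/m² (flux density = flux per area),
      = kg·s⁻²·A⁻¹.
  C = A·s = s·A (charge = current × time).
  So C⁻¹ = s⁻¹·A⁻¹.
  Combining: W⁻¹·lm⁻²·A·s²·H⁻¹·Sv·J⁻¹·Ω·T·C⁻¹ = (kg⁻¹·m⁻²·s³) · cd⁻² · A · s² · (kg⁻¹·m⁻²·s²·A²) · (m²·s⁻²) · (kg⁻¹·m⁻²·s²) · (kg·m²·s⁻³·A⁻²) · (kg·s⁻²·A⁻¹) · (s⁻¹·A⁻¹) = kg⁻¹·m⁻²·s·A⁻¹·cd⁻².
Left is kg⁻¹·s⁻¹·A⁻¹·cd⁻²; right is kg⁻¹·m⁻²·s·A⁻¹·cd⁻² — different.

No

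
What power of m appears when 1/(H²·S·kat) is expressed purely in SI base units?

H = kg·m²·s⁻²·A⁻².
So H⁻² = kg⁻²·m⁻⁴·s⁴·A⁴.
S = kg⁻¹·m⁻²·s³·A².
So S⁻¹ = kg·m²·s⁻³·A⁻².
kat = s⁻¹·mol.
So kat⁻¹ = s·mol⁻¹.
Combining: H⁻²·S⁻¹·kat⁻¹ = (kg⁻²·m⁻⁴·s⁴·A⁴) · (kg·m²·s⁻³·A⁻²) · (s·mol⁻¹) = kg⁻¹·m⁻²·s²·A²·mol⁻¹.
The exponent of m is -2.

-2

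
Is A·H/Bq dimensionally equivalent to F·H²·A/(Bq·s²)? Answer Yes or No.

Yes

Left side:
  H = kg·m²·s⁻²·A⁻².
  Bq = s⁻¹.
  So Bq⁻¹ = s.
  Combining: A·H·Bq⁻¹ = A · (kg·m²·s⁻²·A⁻²) · s = kg·m²·s⁻¹·A⁻¹.
Right side:
  Bq = 1/s = s⁻¹ (activity is decays per second).
  So Bq⁻¹ = s.
  F = C/V (capacitance = charge per voltage),
      = A·s/(kg·m²·s⁻³·A⁻¹) (substituting C and V),
      = kg⁻¹·m⁻²·s⁴·A².
  H = Wb/A (inductance = flux per current),
      = kg·m²·s⁻²·A⁻².
  So H² = kg²·m⁴·s⁻⁴·A⁻⁴.
  Combining: Bq⁻¹·F·s⁻²·H²·A = s · (kg⁻¹·m⁻²·s⁴·A²) · s⁻² · (kg²·m⁴·s⁻⁴·A⁻⁴) · A = kg·m²·s⁻¹·A⁻¹.
Both reduce to kg·m²·s⁻¹·A⁻¹.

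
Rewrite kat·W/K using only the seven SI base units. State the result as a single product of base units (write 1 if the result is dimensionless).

kat = s⁻¹·mol.
W = kg·m²·s⁻³.
Combining: kat·W·K⁻¹ = (s⁻¹·mol) · (kg·m²·s⁻³) · K⁻¹ = kg·m²·s⁻⁴·K⁻¹·mol.

kg·m²·s⁻⁴·K⁻¹·mol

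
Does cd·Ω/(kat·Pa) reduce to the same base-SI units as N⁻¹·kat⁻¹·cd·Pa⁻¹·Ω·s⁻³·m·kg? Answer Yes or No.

Left side:
  kat = s⁻¹·mol.
  So kat⁻¹ = s·mol⁻¹.
  Pa = kg·m⁻¹·s⁻².
  So Pa⁻¹ = kg⁻¹·m·s².
  Ω = kg·m²·s⁻³·A⁻².
  Combining: cd·kat⁻¹·Pa⁻¹·Ω = cd · (s·mol⁻¹) · (kg⁻¹·m·s²) · (kg·m²·s⁻³·A⁻²) = m³·A⁻²·mol⁻¹·cd.
Right side:
  N = kg·m/s² = kg·m·s⁻² (force = mass × acceleration).
  So N⁻¹ = kg⁻¹·m⁻¹·s².
  kat = mol/s = s⁻¹·mol (catalytic activity).
  So kat⁻¹ = s·mol⁻¹.
  Pa = N/m² (pressure = force per area),
      = kg·m⁻¹·s⁻².
  So Pa⁻¹ = kg⁻¹·m·s².
  Ω = V/A (resistance = voltage per current),
      = kg·m²·s⁻³·A⁻².
  Combining: N⁻¹·kat⁻¹·cd·Pa⁻¹·Ω·s⁻³·m·kg = (kg⁻¹·m⁻¹·s²) · (s·mol⁻¹) · cd · (kg⁻¹·m·s²) · (kg·m²·s⁻³·A⁻²) · s⁻³ · m · kg = m³·s⁻¹·A⁻²·mol⁻¹·cd.
Left is m³·A⁻²·mol⁻¹·cd; right is m³·s⁻¹·A⁻²·mol⁻¹·cd — different.

No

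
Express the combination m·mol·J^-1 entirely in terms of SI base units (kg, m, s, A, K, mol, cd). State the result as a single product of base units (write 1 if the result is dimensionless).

J = kg·m²·s⁻².
So J⁻¹ = kg⁻¹·m⁻²·s².
Combining: m·mol·J⁻¹ = m · mol · (kg⁻¹·m⁻²·s²) = kg⁻¹·m⁻¹·s²·mol.

kg⁻¹·m⁻¹·s²·mol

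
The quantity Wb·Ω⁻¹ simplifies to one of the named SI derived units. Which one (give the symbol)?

C

Wb = V·s (flux: a volt is a weber per second),
    = kg·m²·s⁻²·A⁻¹.
Ω = V/A (resistance = voltage per current),
    = kg·m²·s⁻³·A⁻².
So Ω⁻¹ = kg⁻¹·m⁻²·s³·A².
Combining: Wb·Ω⁻¹ = (kg·m²·s⁻²·A⁻¹) · (kg⁻¹·m⁻²·s³·A²) = s·A.
s·A is the base-SI form of the coulomb.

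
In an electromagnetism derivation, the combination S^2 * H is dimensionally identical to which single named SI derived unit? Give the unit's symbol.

S = kg⁻¹·m⁻²·s³·A².
So S² = kg⁻²·m⁻⁴·s⁶·A⁴.
H = kg·m²·s⁻²·A⁻².
Combining: S²·H = (kg⁻²·m⁻⁴·s⁶·A⁴) · (kg·m²·s⁻²·A⁻²) = kg⁻¹·m⁻²·s⁴·A².
kg⁻¹·m⁻²·s⁴·A² is the base-SI form of the farad.

F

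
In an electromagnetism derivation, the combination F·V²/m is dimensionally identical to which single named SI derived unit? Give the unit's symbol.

F = kg⁻¹·m⁻²·s⁴·A².
V = kg·m²·s⁻³·A⁻¹.
So V² = kg²·m⁴·s⁻⁶·A⁻².
Combining: F·V²·m⁻¹ = (kg⁻¹·m⁻²·s⁴·A²) · (kg²·m⁴·s⁻⁶·A⁻²) · m⁻¹ = kg·m·s⁻².
kg·m·s⁻² is the base-SI form of the newton.

N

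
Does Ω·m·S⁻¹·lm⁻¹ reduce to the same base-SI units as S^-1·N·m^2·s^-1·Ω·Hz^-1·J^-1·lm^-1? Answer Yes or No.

Yes

Left side:
  Ω = kg·m²·s⁻³·A⁻².
  S = kg⁻¹·m⁻²·s³·A².
  So S⁻¹ = kg·m²·s⁻³·A⁻².
  lm = cd.
  So lm⁻¹ = cd⁻¹.
  Combining: Ω·m·S⁻¹·lm⁻¹ = (kg·m²·s⁻³·A⁻²) · m · (kg·m²·s⁻³·A⁻²) · cd⁻¹ = kg²·m⁵·s⁻⁶·A⁻⁴·cd⁻¹.
Right side:
  S = kg⁻¹·m⁻²·s³·A².
  So S⁻¹ = kg·m²·s⁻³·A⁻².
  N = kg·m·s⁻².
  Ω = kg·m²·s⁻³·A⁻².
  Hz = s⁻¹.
  So Hz⁻¹ = s.
  J = kg·m²·s⁻².
  So J⁻¹ = kg⁻¹·m⁻²·s².
  lm = cd.
  So lm⁻¹ = cd⁻¹.
  Combining: S⁻¹·N·m²·s⁻¹·Ω·Hz⁻¹·J⁻¹·lm⁻¹ = (kg·m²·s⁻³·A⁻²) · (kg·m·s⁻²) · m² · s⁻¹ · (kg·m²·s⁻³·A⁻²) · s · (kg⁻¹·m⁻²·s²) · cd⁻¹ = kg²·m⁵·s⁻⁶·A⁻⁴·cd⁻¹.
Both reduce to kg²·m⁵·s⁻⁶·A⁻⁴·cd⁻¹.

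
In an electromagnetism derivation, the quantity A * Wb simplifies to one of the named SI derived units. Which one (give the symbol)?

J

Wb = V·s (flux: a volt is a weber per second),
    = kg·m²·s⁻²·A⁻¹.
Combining: A·Wb = A · (kg·m²·s⁻²·A⁻¹) = kg·m²·s⁻².
kg·m²·s⁻² is the base-SI form of the joule.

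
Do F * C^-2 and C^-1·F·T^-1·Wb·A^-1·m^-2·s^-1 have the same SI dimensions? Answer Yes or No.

Left side:
  F = C/V (capacitance = charge per voltage),
      = A·s/(kg·m²·s⁻³·A⁻¹) (substituting C and V),
      = kg⁻¹·m⁻²·s⁴·A².
  C = A·s = s·A (charge = current × time).
  So C⁻² = s⁻²·A⁻².
  Combining: F·C⁻² = (kg⁻¹·m⁻²·s⁴·A²) · (s⁻²·A⁻²) = kg⁻¹·m⁻²·s².
Right side:
  C = s·A.
  So C⁻¹ = s⁻¹·A⁻¹.
  F = kg⁻¹·m⁻²·s⁴·A².
  T = kg·s⁻²·A⁻¹.
  So T⁻¹ = kg⁻¹·s²·A.
  Wb = kg·m²·s⁻²·A⁻¹.
  Combining: C⁻¹·F·T⁻¹·Wb·A⁻¹·m⁻²·s⁻¹ = (s⁻¹·A⁻¹) · (kg⁻¹·m⁻²·s⁴·A²) · (kg⁻¹·s²·A) · (kg·m²·s⁻²·A⁻¹) · A⁻¹ · m⁻² · s⁻¹ = kg⁻¹·m⁻²·s².
Both reduce to kg⁻¹·m⁻²·s².

Yes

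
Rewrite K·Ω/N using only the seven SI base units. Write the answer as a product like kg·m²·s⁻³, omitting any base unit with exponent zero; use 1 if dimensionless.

N = kg·m/s² = kg·m·s⁻² (force = mass × acceleration).
So N⁻¹ = kg⁻¹·m⁻¹·s².
Ω = V/A (resistance = voltage per current),
    = kg·m²·s⁻³·A⁻².
Combining: N⁻¹·K·Ω = (kg⁻¹·m⁻¹·s²) · K · (kg·m²·s⁻³·A⁻²) = m·s⁻¹·A⁻²·K.

m·s⁻¹·A⁻²·K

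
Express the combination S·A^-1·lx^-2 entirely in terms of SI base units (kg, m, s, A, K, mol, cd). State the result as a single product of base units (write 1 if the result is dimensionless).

S = 1/Ω (conductance is reciprocal resistance),
    = kg⁻¹·m⁻²·s³·A².
lx = lm/m² (illuminance = luminous flux per area),
    = m⁻²·cd.
So lx⁻² = m⁴·cd⁻².
Combining: S·A⁻¹·lx⁻² = (kg⁻¹·m⁻²·s³·A²) · A⁻¹ · (m⁴·cd⁻²) = kg⁻¹·m²·s³·A·cd⁻².

kg⁻¹·m²·s³·A·cd⁻²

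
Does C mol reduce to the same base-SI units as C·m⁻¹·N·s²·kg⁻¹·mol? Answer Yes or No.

Yes

Left side:
  C = s·A.
  Combining: C·mol = (s·A) · mol = s·A·mol.
Right side:
  C = A·s = s·A (charge = current × time).
  N = kg·m/s² = kg·m·s⁻² (force = mass × acceleration).
  Combining: C·m⁻¹·N·s²·kg⁻¹·mol = (s·A) · m⁻¹ · (kg·m·s⁻²) · s² · kg⁻¹ · mol = s·A·mol.
Both reduce to s·A·mol.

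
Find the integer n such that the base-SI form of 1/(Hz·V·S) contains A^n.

-1

Hz = 1/s = s⁻¹ (frequency is cycles per second).
So Hz⁻¹ = s.
V = W/A (potential = power per current),
    = kg·m²·s⁻³·A⁻¹.
So V⁻¹ = kg⁻¹·m⁻²·s³·A.
S = 1/Ω (conductance is reciprocal resistance),
    = kg⁻¹·m⁻²·s³·A².
So S⁻¹ = kg·m²·s⁻³·A⁻².
Combining: Hz⁻¹·V⁻¹·S⁻¹ = s · (kg⁻¹·m⁻²·s³·A) · (kg·m²·s⁻³·A⁻²) = s·A⁻¹.
The exponent of A is -1.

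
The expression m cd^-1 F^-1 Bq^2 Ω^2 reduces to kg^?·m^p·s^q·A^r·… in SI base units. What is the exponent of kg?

3

F = C/V (capacitance = charge per voltage),
    = A·s/(kg·m²·s⁻³·A⁻¹) (substituting C and V),
    = kg⁻¹·m⁻²·s⁴·A².
So F⁻¹ = kg·m²·s⁻⁴·A⁻².
Bq = 1/s = s⁻¹ (activity is decays per second).
So Bq² = s⁻².
Ω = V/A (resistance = voltage per current),
    = kg·m²·s⁻³·A⁻².
So Ω² = kg²·m⁴·s⁻⁶·A⁻⁴.
Combining: m·cd⁻¹·F⁻¹·Bq²·Ω² = m · cd⁻¹ · (kg·m²·s⁻⁴·A⁻²) · s⁻² · (kg²·m⁴·s⁻⁶·A⁻⁴) = kg³·m⁷·s⁻¹²·A⁻⁶·cd⁻¹.
The exponent of kg is 3.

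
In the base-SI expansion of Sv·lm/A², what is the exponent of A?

-2

Sv = m²·s⁻².
lm = cd.
Combining: A⁻²·Sv·lm = A⁻² · (m²·s⁻²) · cd = m²·s⁻²·A⁻²·cd.
The exponent of A is -2.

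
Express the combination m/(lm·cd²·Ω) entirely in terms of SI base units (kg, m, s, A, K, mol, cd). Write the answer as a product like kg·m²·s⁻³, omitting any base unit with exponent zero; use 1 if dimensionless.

kg⁻¹·m⁻¹·s³·A²·cd⁻³

lm = cd·sr = cd (luminous flux; sr is dimensionless).
So lm⁻¹ = cd⁻¹.
Ω = V/A (resistance = voltage per current),
    = kg·m²·s⁻³·A⁻².
So Ω⁻¹ = kg⁻¹·m⁻²·s³·A².
Combining: lm⁻¹·cd⁻²·m·Ω⁻¹ = cd⁻¹ · cd⁻² · m · (kg⁻¹·m⁻²·s³·A²) = kg⁻¹·m⁻¹·s³·A²·cd⁻³.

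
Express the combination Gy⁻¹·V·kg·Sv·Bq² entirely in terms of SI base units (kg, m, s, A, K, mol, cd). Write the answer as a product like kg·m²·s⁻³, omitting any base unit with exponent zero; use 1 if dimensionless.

kg²·m²·s⁻⁵·A⁻¹

Gy = m²·s⁻².
So Gy⁻¹ = m⁻²·s².
V = kg·m²·s⁻³·A⁻¹.
Sv = m²·s⁻².
Bq = s⁻¹.
So Bq² = s⁻².
Combining: Gy⁻¹·V·kg·Sv·Bq² = (m⁻²·s²) · (kg·m²·s⁻³·A⁻¹) · kg · (m²·s⁻²) · s⁻² = kg²·m²·s⁻⁵·A⁻¹.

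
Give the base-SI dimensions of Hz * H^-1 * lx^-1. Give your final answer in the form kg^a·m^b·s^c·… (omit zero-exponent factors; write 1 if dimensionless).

kg⁻¹·s·A²·cd⁻¹

Hz = 1/s = s⁻¹ (frequency is cycles per second).
H = Wb/A (inductance = flux per current),
    = kg·m²·s⁻²·A⁻².
So H⁻¹ = kg⁻¹·m⁻²·s²·A².
lx = lm/m² (illuminance = luminous flux per area),
    = m⁻²·cd.
So lx⁻¹ = m²·cd⁻¹.
Combining: Hz·H⁻¹·lx⁻¹ = s⁻¹ · (kg⁻¹·m⁻²·s²·A²) · (m²·cd⁻¹) = kg⁻¹·s·A²·cd⁻¹.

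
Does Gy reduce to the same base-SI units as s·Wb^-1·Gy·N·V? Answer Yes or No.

No

Left side:
  Gy = J/kg (absorbed dose = energy per mass),
      = m²·s⁻².
Right side:
  Wb = kg·m²·s⁻²·A⁻¹.
  So Wb⁻¹ = kg⁻¹·m⁻²·s²·A.
  Gy = m²·s⁻².
  N = kg·m·s⁻².
  V = kg·m²·s⁻³·A⁻¹.
  Combining: s·Wb⁻¹·Gy·N·V = s · (kg⁻¹·m⁻²·s²·A) · (m²·s⁻²) · (kg·m·s⁻²) · (kg·m²·s⁻³·A⁻¹) = kg·m³·s⁻⁴.
Left is m²·s⁻²; right is kg·m³·s⁻⁴ — different.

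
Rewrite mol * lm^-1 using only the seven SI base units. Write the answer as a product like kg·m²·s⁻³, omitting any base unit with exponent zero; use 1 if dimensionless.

mol·cd⁻¹

lm = cd.
So lm⁻¹ = cd⁻¹.
Combining: mol·lm⁻¹ = mol · cd⁻¹ = mol·cd⁻¹.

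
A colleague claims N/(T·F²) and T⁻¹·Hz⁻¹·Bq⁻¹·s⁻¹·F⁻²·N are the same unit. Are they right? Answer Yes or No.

Left side:
  T = Wb/m² (flux density = flux per area),
      = kg·s⁻²·A⁻¹.
  So T⁻¹ = kg⁻¹·s²·A.
  F = C/V (capacitance = charge per voltage),
      = A·s/(kg·m²·s⁻³·A⁻¹) (substituting C and V),
      = kg⁻¹·m⁻²·s⁴·A².
  So F⁻² = kg²·m⁴·s⁻⁸·A⁻⁴.
  N = kg·m/s² = kg·m·s⁻² (force = mass × acceleration).
  Combining: T⁻¹·F⁻²·N = (kg⁻¹·s²·A) · (kg²·m⁴·s⁻⁸·A⁻⁴) · (kg·m·s⁻²) = kg²·m⁵·s⁻⁸·A⁻³.
Right side:
  T = Wb/m² (flux density = flux per area),
      = kg·s⁻²·A⁻¹.
  So T⁻¹ = kg⁻¹·s²·A.
  Hz = 1/s = s⁻¹ (frequency is cycles per second).
  So Hz⁻¹ = s.
  Bq = 1/s = s⁻¹ (activity is decays per second).
  So Bq⁻¹ = s.
  F = C/V (capacitance = charge per voltage),
      = A·s/(kg·m²·s⁻³·A⁻¹) (substituting C and V),
      = kg⁻¹·m⁻²·s⁴·A².
  So F⁻² = kg²·m⁴·s⁻⁸·A⁻⁴.
  N = kg·m/s² = kg·m·s⁻² (force = mass × acceleration).
  Combining: T⁻¹·Hz⁻¹·Bq⁻¹·s⁻¹·F⁻²·N = (kg⁻¹·s²·A) · s · s · s⁻¹ · (kg²·m⁴·s⁻⁸·A⁻⁴) · (kg·m·s⁻²) = kg²·m⁵·s⁻⁷·A⁻³.
Left is kg²·m⁵·s⁻⁸·A⁻³; right is kg²·m⁵·s⁻⁷·A⁻³ — different.

No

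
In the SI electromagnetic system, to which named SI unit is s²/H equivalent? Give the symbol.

F

H = Wb/A (inductance = flux per current),
    = kg·m²·s⁻²·A⁻².
So H⁻¹ = kg⁻¹·m⁻²·s²·A².
Combining: s²·H⁻¹ = s² · (kg⁻¹·m⁻²·s²·A²) = kg⁻¹·m⁻²·s⁴·A².
kg⁻¹·m⁻²·s⁴·A² is the base-SI form of the farad.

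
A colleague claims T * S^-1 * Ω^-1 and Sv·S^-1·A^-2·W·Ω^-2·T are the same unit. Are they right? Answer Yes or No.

No

Left side:
  T = kg·s⁻²·A⁻¹.
  S = kg⁻¹·m⁻²·s³·A².
  So S⁻¹ = kg·m²·s⁻³·A⁻².
  Ω = kg·m²·s⁻³·A⁻².
  So Ω⁻¹ = kg⁻¹·m⁻²·s³·A².
  Combining: T·S⁻¹·Ω⁻¹ = (kg·s⁻²·A⁻¹) · (kg·m²·s⁻³·A⁻²) · (kg⁻¹·m⁻²·s³·A²) = kg·s⁻²·A⁻¹.
Right side:
  Sv = m²·s⁻².
  S = kg⁻¹·m⁻²·s³·A².
  So S⁻¹ = kg·m²·s⁻³·A⁻².
  W = kg·m²·s⁻³.
  Ω = kg·m²·s⁻³·A⁻².
  So Ω⁻² = kg⁻²·m⁻⁴·s⁶·A⁴.
  T = kg·s⁻²·A⁻¹.
  Combining: Sv·S⁻¹·A⁻²·W·Ω⁻²·T = (m²·s⁻²) · (kg·m²·s⁻³·A⁻²) · A⁻² · (kg·m²·s⁻³) · (kg⁻²·m⁻⁴·s⁶·A⁴) · (kg·s⁻²·A⁻¹) = kg·m²·s⁻⁴·A⁻¹.
Left is kg·s⁻²·A⁻¹; right is kg·m²·s⁻⁴·A⁻¹ — different.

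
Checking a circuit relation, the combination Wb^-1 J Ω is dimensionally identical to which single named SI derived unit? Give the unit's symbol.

Wb = kg·m²·s⁻²·A⁻¹.
So Wb⁻¹ = kg⁻¹·m⁻²·s²·A.
J = kg·m²·s⁻².
Ω = kg·m²·s⁻³·A⁻².
Combining: Wb⁻¹·J·Ω = (kg⁻¹·m⁻²·s²·A) · (kg·m²·s⁻²) · (kg·m²·s⁻³·A⁻²) = kg·m²·s⁻³·A⁻¹.
kg·m²·s⁻³·A⁻¹ is the base-SI form of the volt.

V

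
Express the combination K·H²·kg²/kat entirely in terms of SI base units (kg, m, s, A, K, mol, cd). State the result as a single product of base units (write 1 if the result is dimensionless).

kat = s⁻¹·mol.
So kat⁻¹ = s·mol⁻¹.
H = kg·m²·s⁻²·A⁻².
So H² = kg²·m⁴·s⁻⁴·A⁻⁴.
Combining: K·kat⁻¹·H²·kg² = K · (s·mol⁻¹) · (kg²·m⁴·s⁻⁴·A⁻⁴) · kg² = kg⁴·m⁴·s⁻³·A⁻⁴·K·mol⁻¹.

kg⁴·m⁴·s⁻³·A⁻⁴·K·mol⁻¹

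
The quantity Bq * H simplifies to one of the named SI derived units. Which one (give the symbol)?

Bq = s⁻¹.
H = kg·m²·s⁻²·A⁻².
Combining: Bq·H = s⁻¹ · (kg·m²·s⁻²·A⁻²) = kg·m²·s⁻³·A⁻².
kg·m²·s⁻³·A⁻² is the base-SI form of the ohm.

Ω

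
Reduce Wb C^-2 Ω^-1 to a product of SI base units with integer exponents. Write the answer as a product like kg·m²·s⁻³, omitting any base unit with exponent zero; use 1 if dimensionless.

s⁻¹·A⁻¹

Wb = kg·m²·s⁻²·A⁻¹.
C = s·A.
So C⁻² = s⁻²·A⁻².
Ω = kg·m²·s⁻³·A⁻².
So Ω⁻¹ = kg⁻¹·m⁻²·s³·A².
Combining: Wb·C⁻²·Ω⁻¹ = (kg·m²·s⁻²·A⁻¹) · (s⁻²·A⁻²) · (kg⁻¹·m⁻²·s³·A²) = s⁻¹·A⁻¹.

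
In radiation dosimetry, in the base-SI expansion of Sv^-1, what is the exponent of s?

2

Sv = J/kg (equivalent dose = energy per mass),
    = m²·s⁻².
So Sv⁻¹ = m⁻²·s².
The exponent of s is 2.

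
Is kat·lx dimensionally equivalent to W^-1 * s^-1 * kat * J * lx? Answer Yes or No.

Left side:
  kat = mol/s = s⁻¹·mol (catalytic activity).
  lx = lm/m² (illuminance = luminous flux per area),
      = m⁻²·cd.
  Combining: kat·lx = (s⁻¹·mol) · (m⁻²·cd) = m⁻²·s⁻¹·mol·cd.
Right side:
  W = kg·m²·s⁻³.
  So W⁻¹ = kg⁻¹·m⁻²·s³.
  kat = s⁻¹·mol.
  J = kg·m²·s⁻².
  lx = m⁻²·cd.
  Combining: W⁻¹·s⁻¹·kat·J·lx = (kg⁻¹·m⁻²·s³) · s⁻¹ · (s⁻¹·mol) · (kg·m²·s⁻²) · (m⁻²·cd) = m⁻²·s⁻¹·mol·cd.
Both reduce to m⁻²·s⁻¹·mol·cd.

Yes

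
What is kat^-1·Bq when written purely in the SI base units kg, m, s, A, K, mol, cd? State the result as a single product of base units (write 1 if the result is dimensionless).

kat = mol/s = s⁻¹·mol (catalytic activity).
So kat⁻¹ = s·mol⁻¹.
Bq = 1/s = s⁻¹ (activity is decays per second).
Combining: kat⁻¹·Bq = (s·mol⁻¹) · s⁻¹ = mol⁻¹.

mol⁻¹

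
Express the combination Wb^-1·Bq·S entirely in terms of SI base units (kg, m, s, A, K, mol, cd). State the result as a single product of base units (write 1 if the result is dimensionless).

kg⁻²·m⁻⁴·s⁴·A³

Wb = V·s (flux: a volt is a weber per second),
    = kg·m²·s⁻²·A⁻¹.
So Wb⁻¹ = kg⁻¹·m⁻²·s²·A.
Bq = 1/s = s⁻¹ (activity is decays per second).
S = 1/Ω (conductance is reciprocal resistance),
    = kg⁻¹·m⁻²·s³·A².
Combining: Wb⁻¹·Bq·S = (kg⁻¹·m⁻²·s²·A) · s⁻¹ · (kg⁻¹·m⁻²·s³·A²) = kg⁻²·m⁻⁴·s⁴·A³.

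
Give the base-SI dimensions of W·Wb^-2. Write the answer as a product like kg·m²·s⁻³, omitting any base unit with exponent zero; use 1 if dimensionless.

kg⁻¹·m⁻²·s·A²

W = kg·m²·s⁻³.
Wb = kg·m²·s⁻²·A⁻¹.
So Wb⁻² = kg⁻²·m⁻⁴·s⁴·A².
Combining: W·Wb⁻² = (kg·m²·s⁻³) · (kg⁻²·m⁻⁴·s⁴·A²) = kg⁻¹·m⁻²·s·A².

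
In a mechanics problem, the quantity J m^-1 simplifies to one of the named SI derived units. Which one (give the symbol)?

N

J = kg·m²·s⁻².
Combining: J·m⁻¹ = (kg·m²·s⁻²) · m⁻¹ = kg·m·s⁻².
kg·m·s⁻² is the base-SI form of the newton.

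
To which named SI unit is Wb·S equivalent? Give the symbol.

C

Wb = V·s (flux: a volt is a weber per second),
    = kg·m²·s⁻²·A⁻¹.
S = 1/Ω (conductance is reciprocal resistance),
    = kg⁻¹·m⁻²·s³·A².
Combining: Wb·S = (kg·m²·s⁻²·A⁻¹) · (kg⁻¹·m⁻²·s³·A²) = s·A.
s·A is the base-SI form of the coulomb.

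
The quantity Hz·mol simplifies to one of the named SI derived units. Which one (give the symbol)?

kat

Hz = s⁻¹.
Combining: Hz·mol = s⁻¹ · mol = s⁻¹·mol.
s⁻¹·mol is the base-SI form of the katal.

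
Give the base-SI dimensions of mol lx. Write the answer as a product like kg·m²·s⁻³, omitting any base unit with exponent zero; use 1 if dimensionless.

lx = lm/m² (illuminance = luminous flux per area),
    = m⁻²·cd.
Combining: mol·lx = mol · (m⁻²·cd) = m⁻²·mol·cd.

m⁻²·mol·cd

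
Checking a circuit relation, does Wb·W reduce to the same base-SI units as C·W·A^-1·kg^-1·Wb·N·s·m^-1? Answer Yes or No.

Left side:
  Wb = V·s (flux: a volt is a weber per second),
      = kg·m²·s⁻²·A⁻¹.
  W = J/s (power = energy per time),
      = kg·m²·s⁻³.
  Combining: Wb·W = (kg·m²·s⁻²·A⁻¹) · (kg·m²·s⁻³) = kg²·m⁴·s⁻⁵·A⁻¹.
Right side:
  C = A·s = s·A (charge = current × time).
  W = J/s (power = energy per time),
      = kg·m²·s⁻³.
  Wb = V·s (flux: a volt is a weber per second),
      = kg·m²·s⁻²·A⁻¹.
  N = kg·m/s² = kg·m·s⁻² (force = mass × acceleration).
  Combining: C·W·A⁻¹·kg⁻¹·Wb·N·s·m⁻¹ = (s·A) · (kg·m²·s⁻³) · A⁻¹ · kg⁻¹ · (kg·m²·s⁻²·A⁻¹) · (kg·m·s⁻²) · s · m⁻¹ = kg²·m⁴·s⁻⁵·A⁻¹.
Both reduce to kg²·m⁴·s⁻⁵·A⁻¹.

Yes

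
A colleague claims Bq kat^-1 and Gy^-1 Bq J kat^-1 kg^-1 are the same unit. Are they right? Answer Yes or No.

Yes

Left side:
  Bq = 1/s = s⁻¹ (activity is decays per second).
  kat = mol/s = s⁻¹·mol (catalytic activity).
  So kat⁻¹ = s·mol⁻¹.
  Combining: Bq·kat⁻¹ = s⁻¹ · (s·mol⁻¹) = mol⁻¹.
Right side:
  Gy = J/kg (absorbed dose = energy per mass),
      = m²·s⁻².
  So Gy⁻¹ = m⁻²·s².
  Bq = 1/s = s⁻¹ (activity is decays per second).
  J = N·m (work = force × distance),
      = kg·m²·s⁻².
  kat = mol/s = s⁻¹·mol (catalytic activity).
  So kat⁻¹ = s·mol⁻¹.
  Combining: Gy⁻¹·Bq·J·kat⁻¹·kg⁻¹ = (m⁻²·s²) · s⁻¹ · (kg·m²·s⁻²) · (s·mol⁻¹) · kg⁻¹ = mol⁻¹.
Both reduce to mol⁻¹.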